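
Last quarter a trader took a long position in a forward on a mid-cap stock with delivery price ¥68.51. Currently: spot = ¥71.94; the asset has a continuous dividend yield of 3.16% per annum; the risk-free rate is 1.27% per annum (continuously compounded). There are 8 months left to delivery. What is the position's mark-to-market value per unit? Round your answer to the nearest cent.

Current fair forward for the remaining 8 months: F = S·e^((r − q)·T), (r − q) = 0.0127 − 0.0316 = -0.0189
F = 71.94 · e^(-0.0189 × 8/12) = 71.94 × 0.987479 = 71.0392
Value of long forward = (F − K)·e^(−rT) = (71.0392 − 68.51) · e^(−0.0127·8/12)
= 2.5292 × 0.991569 = 2.51

¥2.51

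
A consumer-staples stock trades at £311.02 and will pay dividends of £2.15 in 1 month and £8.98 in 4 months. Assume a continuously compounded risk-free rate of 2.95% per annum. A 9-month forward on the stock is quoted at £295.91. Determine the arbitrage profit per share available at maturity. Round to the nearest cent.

PV(dividends) I = 2.15·e^(−0.0295·1/12) + 8.98·e^(−0.0295·4/12) = 11.0369
Fair forward F* = (S − I)·e^(rT) = (311.02 − 11.0369)·e^0.022125 = 299.9831 × 1.022372 = 306.6943
Market £295.91 < fair 306.6943: forward underpriced → reverse cash-and-carry (short the stock, invest proceeds at r, pay the dividends, go long the forward).
Profit at T = |F_mkt − F*| = |295.91 − 306.6943| = £10.78 per share

£10.78 per share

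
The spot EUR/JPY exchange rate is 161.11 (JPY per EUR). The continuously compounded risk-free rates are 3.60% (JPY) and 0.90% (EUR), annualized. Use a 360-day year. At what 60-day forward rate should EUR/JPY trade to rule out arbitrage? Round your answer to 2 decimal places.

F = S·e^((r_JPY − r_EUR)T) = 161.11 · e^((0.0360 − 0.0090) × 60/360)
= 161.11 · e^0.004500 = 161.11 × 1.004510
F = 161.84 JPY per EUR

161.84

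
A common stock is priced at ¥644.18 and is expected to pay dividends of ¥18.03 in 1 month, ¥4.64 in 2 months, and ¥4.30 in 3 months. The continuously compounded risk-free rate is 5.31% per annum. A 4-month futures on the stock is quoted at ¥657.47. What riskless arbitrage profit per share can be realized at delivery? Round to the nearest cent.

¥29.06 per share

PV(dividends) I = 18.03·e^(−0.0531·1/12) + 4.64·e^(−0.0531·2/12) + 4.30·e^(−0.0531·3/12) = 26.7928
Fair futures F* = (S − I)·e^(rT) = (644.18 − 26.7928)·e^0.017700 = 617.3872 × 1.017858 = 628.4125
Market ¥657.47 > fair 628.4125: forward overpriced → cash-and-carry (borrow at r, buy the stock and collect the dividends, short the forward).
Profit at T = |F_mkt − F*| = |657.47 − 628.4125| = ¥29.06 per share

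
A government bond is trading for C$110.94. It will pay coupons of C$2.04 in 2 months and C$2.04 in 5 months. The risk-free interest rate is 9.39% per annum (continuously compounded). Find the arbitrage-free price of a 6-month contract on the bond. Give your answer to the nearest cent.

C$112.11

PV(coupons) I = 2.04·e^(−0.0939·2/12) + 2.04·e^(−0.0939·5/12)
I = 2.0083 + 1.9617 = 3.9700
F = (S − I)·e^(rT) = (110.94 − 3.9700) · e^(0.0939·6/12)
= 106.9700 · e^0.046950 = 106.9700 × 1.048070 = C$112.11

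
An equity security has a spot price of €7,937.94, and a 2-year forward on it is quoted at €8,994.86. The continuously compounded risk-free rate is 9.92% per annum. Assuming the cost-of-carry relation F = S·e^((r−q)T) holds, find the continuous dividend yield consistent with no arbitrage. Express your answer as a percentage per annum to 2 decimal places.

3.67%

From F = S·e^((r−q)T): (r − q) = ln(F/S)/T
ln(8994.86/7937.94) = ln(1.133148) = 0.125000
(r − q) = 0.125000 / (2) = 0.062500
q = r − ln(F/S)/T = 0.0992 − 0.062500 = 0.036700
q = 3.67%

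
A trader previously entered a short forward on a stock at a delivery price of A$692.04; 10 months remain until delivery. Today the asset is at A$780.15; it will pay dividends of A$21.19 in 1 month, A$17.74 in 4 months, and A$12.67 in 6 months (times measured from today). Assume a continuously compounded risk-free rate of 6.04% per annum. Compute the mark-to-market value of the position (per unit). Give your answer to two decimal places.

-A$71.32

PV(remaining dividends) I = 21.19·e^(−0.0604·1/12) + 17.74·e^(−0.0604·4/12) + 12.67·e^(−0.0604·6/12) = 50.7631
Current forward F = (S − I)·e^(rT) = (780.15 − 50.7631)·e^(0.0604·10/12) = 729.3869 × 1.051622 = 767.0393
Value (long) = (F − K)·e^(−rT) = (767.0393 − 692.04) × 0.950912 = 71.3177
Short position value = −(long value) = -A$71.32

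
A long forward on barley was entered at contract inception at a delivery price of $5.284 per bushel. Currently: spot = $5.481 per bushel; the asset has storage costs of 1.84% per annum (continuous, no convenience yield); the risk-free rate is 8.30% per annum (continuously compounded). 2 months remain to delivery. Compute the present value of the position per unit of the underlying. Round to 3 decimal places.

$0.286 per bushel

Current fair forward for the remaining 2 months: F = S·e^((r + u)·T), (r + u) = 0.0830 + 0.0184 = 0.1014
F = 5.481 · e^(0.1014 × 2/12) = 5.481 × 1.017044 = 5.5744
Value of long forward = (F − K)·e^(−rT) = (5.5744 − 5.284) · e^(−0.0830·2/12)
= 0.2904 × 0.986262 = 0.286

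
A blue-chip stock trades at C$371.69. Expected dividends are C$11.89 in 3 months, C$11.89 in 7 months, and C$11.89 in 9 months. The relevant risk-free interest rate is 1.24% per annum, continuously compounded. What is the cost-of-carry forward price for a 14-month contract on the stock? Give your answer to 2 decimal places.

C$341.15

PV(dividends) I = 11.89·e^(−0.0124·3/12) + 11.89·e^(−0.0124·7/12) + 11.89·e^(−0.0124·9/12)
I = 11.8532 + 11.8043 + 11.7799 = 35.4374
F = (S − I)·e^(rT) = (371.69 − 35.4374) · e^(0.0124·14/12)
= 336.2526 · e^0.014467 = 336.2526 × 1.014572 = C$341.15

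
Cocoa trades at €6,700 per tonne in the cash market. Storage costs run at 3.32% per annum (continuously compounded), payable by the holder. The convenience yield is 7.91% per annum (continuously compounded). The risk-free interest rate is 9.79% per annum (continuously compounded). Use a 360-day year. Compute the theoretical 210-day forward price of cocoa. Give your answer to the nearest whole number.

Net carry = r + u − y = 0.0979 + 0.0332 − 0.0791 = 0.0520
F = S·e^((r+u−y)T) = 6700 · e^(0.0520 × 210/360) = 6700 · e^0.030333
= 6700 × 1.030798 = €6,906 per tonne

€6,906 per tonne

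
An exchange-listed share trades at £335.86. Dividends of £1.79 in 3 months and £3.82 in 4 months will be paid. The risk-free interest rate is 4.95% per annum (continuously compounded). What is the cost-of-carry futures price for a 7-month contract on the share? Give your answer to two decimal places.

PV(dividends) I = 1.79·e^(−0.0495·3/12) + 3.82·e^(−0.0495·4/12)
I = 1.7680 + 3.7575 = 5.5255
F = (S − I)·e^(rT) = (335.86 − 5.5255) · e^(0.0495·7/12)
= 330.3345 · e^0.028875 = 330.3345 × 1.029296 = £340.01

£340.01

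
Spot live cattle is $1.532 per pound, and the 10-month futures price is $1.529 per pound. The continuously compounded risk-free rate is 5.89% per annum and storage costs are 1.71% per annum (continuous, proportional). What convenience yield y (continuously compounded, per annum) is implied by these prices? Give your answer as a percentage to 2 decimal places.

7.84%

F = S·e^((r+u−y)T) ⇒ (r+u−y) = ln(F/S)/T
ln(1.529/1.532) = -0.001960; /T ⇒ -0.002352
y = r + u − ln(F/S)/T = 0.0589 + 0.0171 + 0.002352 = 0.078352
y = 7.84%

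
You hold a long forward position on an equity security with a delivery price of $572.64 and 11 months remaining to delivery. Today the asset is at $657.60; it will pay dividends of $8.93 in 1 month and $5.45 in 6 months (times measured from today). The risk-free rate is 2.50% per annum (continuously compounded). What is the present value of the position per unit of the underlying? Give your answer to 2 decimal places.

$83.64

PV(remaining dividends) I = 8.93·e^(−0.0250·1/12) + 5.45·e^(−0.0250·6/12) = 14.2937
Current forward F = (S − I)·e^(rT) = (657.60 − 14.2937)·e^(0.0250·11/12) = 643.3063 × 1.023181 = 658.2188
Value (long) = (F − K)·e^(−rT) = (658.2188 − 572.64) × 0.977344 = 83.6399
Value = $83.64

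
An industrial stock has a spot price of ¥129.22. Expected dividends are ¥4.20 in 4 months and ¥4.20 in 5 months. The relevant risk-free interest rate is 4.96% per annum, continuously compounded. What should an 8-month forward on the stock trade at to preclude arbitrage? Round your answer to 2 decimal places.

PV(dividends) I = 4.20·e^(−0.0496·4/12) + 4.20·e^(−0.0496·5/12)
I = 4.1311 + 4.1141 = 8.2452
F = (S − I)·e^(rT) = (129.22 − 8.2452) · e^(0.0496·8/12)
= 120.9748 · e^0.033067 = 120.9748 × 1.033620 = ¥125.04

¥125.04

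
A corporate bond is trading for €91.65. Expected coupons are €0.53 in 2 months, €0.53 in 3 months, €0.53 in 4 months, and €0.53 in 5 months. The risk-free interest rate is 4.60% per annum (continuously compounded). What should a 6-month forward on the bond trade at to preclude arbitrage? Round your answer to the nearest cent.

PV(coupons) I = 0.53·e^(−0.0460·2/12) + 0.53·e^(−0.0460·3/12) + 0.53·e^(−0.0460·4/12) + 0.53·e^(−0.0460·5/12)
I = 0.5260 + 0.5239 + 0.5219 + 0.5199 = 2.0917
F = (S − I)·e^(rT) = (91.65 − 2.0917) · e^(0.0460·6/12)
= 89.5583 · e^0.023000 = 89.5583 × 1.023267 = €91.64

€91.64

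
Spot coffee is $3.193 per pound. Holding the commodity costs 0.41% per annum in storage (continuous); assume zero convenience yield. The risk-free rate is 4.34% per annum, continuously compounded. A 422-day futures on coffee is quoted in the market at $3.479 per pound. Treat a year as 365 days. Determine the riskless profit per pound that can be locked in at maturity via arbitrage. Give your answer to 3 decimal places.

$0.106 per pound

Fair futures: F* = S·e^(carry·T), with carry = (r + u) = 0.0434 + 0.0041 = 0.0475
F* = 3.193 · e^(0.0475 × 422/365) = 3.193 · e^0.054918 = 3.193 × 1.056454 = $3.3733
Market $3.479 > fair $3.3733: forward overpriced → cash-and-carry (buy spot, short the forward).
At maturity, profit = |F_mkt − F*| = |3.479 − 3.3733| = $0.106 per pound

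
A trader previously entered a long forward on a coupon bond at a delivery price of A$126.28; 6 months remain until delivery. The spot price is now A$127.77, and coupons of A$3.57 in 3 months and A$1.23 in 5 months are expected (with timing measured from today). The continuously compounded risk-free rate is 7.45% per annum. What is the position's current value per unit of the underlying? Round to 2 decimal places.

A$1.41

PV(remaining coupons) I = 3.57·e^(−0.0745·3/12) + 1.23·e^(−0.0745·5/12) = 4.6965
Current forward F = (S − I)·e^(rT) = (127.77 − 4.6965)·e^(0.0745·6/12) = 123.0735 × 1.037952 = 127.7444
Value (long) = (F − K)·e^(−rT) = (127.7444 − 126.28) × 0.963435 = 1.4109
Value = A$1.41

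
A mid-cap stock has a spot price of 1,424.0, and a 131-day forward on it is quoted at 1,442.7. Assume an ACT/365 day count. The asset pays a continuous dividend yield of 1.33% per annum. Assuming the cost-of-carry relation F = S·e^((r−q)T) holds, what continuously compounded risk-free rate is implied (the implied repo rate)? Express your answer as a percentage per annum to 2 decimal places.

4.97%

From F = S·e^((r−q)T): (r − q) = ln(F/S)/T
ln(1442.7/1424.0) = ln(1.013132) = 0.013047
(r − q) = 0.013047 / (131/365) = 0.036352
r = ln(F/S)/T + q = 0.036352 + 0.0133 = 0.049652
r = 4.97%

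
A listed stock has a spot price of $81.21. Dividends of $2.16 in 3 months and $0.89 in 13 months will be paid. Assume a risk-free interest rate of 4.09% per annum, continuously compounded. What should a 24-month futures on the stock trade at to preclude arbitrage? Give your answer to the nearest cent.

PV(dividends) I = 2.16·e^(−0.0409·3/12) + 0.89·e^(−0.0409·13/12)
I = 2.1380 + 0.8514 = 2.9894
F = (S − I)·e^(rT) = (81.21 − 2.9894) · e^(0.0409·24/12)
= 78.2206 · e^0.081800 = 78.2206 × 1.085239 = $84.89

$84.89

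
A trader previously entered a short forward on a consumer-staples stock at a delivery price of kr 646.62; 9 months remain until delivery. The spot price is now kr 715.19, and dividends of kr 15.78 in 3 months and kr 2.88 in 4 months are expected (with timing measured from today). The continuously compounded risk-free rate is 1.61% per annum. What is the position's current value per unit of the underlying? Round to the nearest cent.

-kr 57.75

PV(remaining dividends) I = 15.78·e^(−0.0161·3/12) + 2.88·e^(−0.0161·4/12) = 18.5812
Current forward F = (S − I)·e^(rT) = (715.19 − 18.5812)·e^(0.0161·9/12) = 696.6088 × 1.012148 = 705.0712
Value (long) = (F − K)·e^(−rT) = (705.0712 − 646.62) × 0.987998 = 57.7497
Short position value = −(long value) = -kr 57.75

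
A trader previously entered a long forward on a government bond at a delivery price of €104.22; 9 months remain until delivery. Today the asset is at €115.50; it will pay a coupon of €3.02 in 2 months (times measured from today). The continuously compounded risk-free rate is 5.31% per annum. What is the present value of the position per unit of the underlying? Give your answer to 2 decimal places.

PV(remaining coupons) I = 3.02·e^(−0.0531·2/12) = 2.9934
Current forward F = (S − I)·e^(rT) = (115.50 − 2.9934)·e^(0.0531·9/12) = 112.5066 × 1.040629 = 117.0776
Value (long) = (F − K)·e^(−rT) = (117.0776 − 104.22) × 0.960958 = 12.3556
Value = €12.36

€12.36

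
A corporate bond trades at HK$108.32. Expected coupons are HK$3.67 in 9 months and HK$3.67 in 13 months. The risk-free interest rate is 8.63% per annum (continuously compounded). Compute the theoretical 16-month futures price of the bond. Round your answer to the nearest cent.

HK$113.92

PV(coupons) I = 3.67·e^(−0.0863·9/12) + 3.67·e^(−0.0863·13/12)
I = 3.4400 + 3.3424 = 6.7824
F = (S − I)·e^(rT) = (108.32 − 6.7824) · e^(0.0863·16/12)
= 101.5376 · e^0.115067 = 101.5376 × 1.121949 = HK$113.92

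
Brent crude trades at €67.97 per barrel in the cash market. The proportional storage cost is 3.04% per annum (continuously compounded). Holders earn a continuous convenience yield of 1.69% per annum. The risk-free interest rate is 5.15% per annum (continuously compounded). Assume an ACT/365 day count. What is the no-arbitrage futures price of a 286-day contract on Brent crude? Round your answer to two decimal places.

Net carry = r + u − y = 0.0515 + 0.0304 − 0.0169 = 0.0650
F = S·e^((r+u−y)T) = 67.97 · e^(0.0650 × 286/365) = 67.97 · e^0.050932
= 67.97 × 1.052251 = €71.52 per barrel

€71.52 per barrel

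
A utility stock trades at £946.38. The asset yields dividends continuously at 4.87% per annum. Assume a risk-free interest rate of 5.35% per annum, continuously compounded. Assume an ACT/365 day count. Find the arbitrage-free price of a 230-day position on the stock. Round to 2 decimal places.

F = S·e^((r − q)T) = 946.38 · e^((0.0535 − 0.0487) × 230/365)
= 946.38 · e^0.003025 = 946.38 × 1.003030
F = £949.25

£949.25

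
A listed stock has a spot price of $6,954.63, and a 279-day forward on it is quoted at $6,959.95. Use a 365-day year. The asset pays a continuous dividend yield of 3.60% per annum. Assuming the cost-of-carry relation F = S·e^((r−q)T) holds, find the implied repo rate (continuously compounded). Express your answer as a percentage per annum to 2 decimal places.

From F = S·e^((r−q)T): (r − q) = ln(F/S)/T
ln(6959.95/6954.63) = ln(1.000765) = 0.000765
(r − q) = 0.000765 / (279/365) = 0.001001
r = ln(F/S)/T + q = 0.001001 + 0.0360 = 0.037001
r = 3.70%

3.70%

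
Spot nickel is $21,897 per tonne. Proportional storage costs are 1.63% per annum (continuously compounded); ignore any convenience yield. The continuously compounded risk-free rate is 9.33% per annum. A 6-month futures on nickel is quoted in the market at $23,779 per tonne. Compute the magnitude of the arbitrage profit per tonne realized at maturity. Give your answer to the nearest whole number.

$649 per tonne

Fair futures: F* = S·e^(carry·T), with carry = (r + u) = 0.0933 + 0.0163 = 0.1096
F* = 21897 · e^(0.1096 × 6/12) = 21897 · e^0.054800 = 21897 × 1.056329 = $23130.4361
Market $23779 > fair $23130.4361: forward overpriced → cash-and-carry (buy spot, short the forward).
At maturity, profit = |F_mkt − F*| = |23779 − 23130.4361| = $649 per tonne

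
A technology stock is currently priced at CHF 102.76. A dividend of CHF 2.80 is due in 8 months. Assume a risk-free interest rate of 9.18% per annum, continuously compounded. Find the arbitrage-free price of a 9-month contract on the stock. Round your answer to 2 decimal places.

PV(dividends) I = 2.80·e^(−0.0918·8/12)
I = 2.6338
F = (S − I)·e^(rT) = (102.76 − 2.6338) · e^(0.0918·9/12)
= 100.1262 · e^0.068850 = 100.1262 × 1.071276 = CHF 107.26

CHF 107.26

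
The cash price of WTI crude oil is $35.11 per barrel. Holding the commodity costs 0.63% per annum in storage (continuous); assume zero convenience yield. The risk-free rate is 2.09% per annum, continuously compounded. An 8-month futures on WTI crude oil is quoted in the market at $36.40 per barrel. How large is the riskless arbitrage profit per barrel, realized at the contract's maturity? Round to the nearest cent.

Fair futures: F* = S·e^(carry·T), with carry = (r + u) = 0.0209 + 0.0063 = 0.0272
F* = 35.11 · e^(0.0272 × 8/12) = 35.11 · e^0.018133 = 35.11 × 1.018298 = $35.7524
Market $36.40 > fair $35.7524: forward overpriced → cash-and-carry (buy spot, short the forward).
At maturity, profit = |F_mkt − F*| = |36.40 − 35.7524| = $0.65 per barrel

$0.65 per barrel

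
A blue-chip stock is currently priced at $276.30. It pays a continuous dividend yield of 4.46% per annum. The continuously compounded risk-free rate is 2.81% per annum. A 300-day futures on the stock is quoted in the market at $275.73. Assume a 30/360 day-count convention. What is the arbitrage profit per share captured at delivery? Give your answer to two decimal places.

Fair futures: F* = S·e^(carry·T), with carry = (r − q) = 0.0281 − 0.0446 = -0.0165
F* = 276.30 · e^(-0.0165 × 300/360) = 276.30 · e^-0.013750 = 276.30 × 0.986344 = $272.5268
Market $275.73 > fair $272.5268: forward overpriced → cash-and-carry (buy spot, short the forward).
At maturity, profit = |F_mkt − F*| = |275.73 − 272.5268| = $3.20 per share

$3.20 per share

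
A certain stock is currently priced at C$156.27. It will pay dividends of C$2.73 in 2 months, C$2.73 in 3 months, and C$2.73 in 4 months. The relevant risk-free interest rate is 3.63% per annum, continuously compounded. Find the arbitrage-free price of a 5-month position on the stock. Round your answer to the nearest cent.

C$150.41

PV(dividends) I = 2.73·e^(−0.0363·2/12) + 2.73·e^(−0.0363·3/12) + 2.73·e^(−0.0363·4/12)
I = 2.7135 + 2.7053 + 2.6972 = 8.1160
F = (S − I)·e^(rT) = (156.27 − 8.1160) · e^(0.0363·5/12)
= 148.1540 · e^0.015125 = 148.1540 × 1.015240 = C$150.41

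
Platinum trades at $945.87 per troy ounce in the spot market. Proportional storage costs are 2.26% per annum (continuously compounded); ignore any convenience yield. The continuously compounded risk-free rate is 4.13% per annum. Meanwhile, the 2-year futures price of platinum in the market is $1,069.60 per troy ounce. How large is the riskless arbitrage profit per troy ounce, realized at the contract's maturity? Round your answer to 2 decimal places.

Fair futures: F* = S·e^(carry·T), with carry = (r + u) = 0.0413 + 0.0226 = 0.0639
F* = 945.87 · e^(0.0639 × 2) = 945.87 · e^0.127800 = 945.87 × 1.136326 = $1074.8167
Market $1069.60 < fair $1074.8167: forward underpriced → reverse cash-and-carry (short spot, go long the forward).
At maturity, profit = |F_mkt − F*| = |1069.60 − 1074.8167| = $5.22 per troy ounce

$5.22 per troy ounce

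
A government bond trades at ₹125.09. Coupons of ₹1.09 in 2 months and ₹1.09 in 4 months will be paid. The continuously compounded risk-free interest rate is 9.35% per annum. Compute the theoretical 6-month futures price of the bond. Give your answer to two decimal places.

₹128.85

PV(coupons) I = 1.09·e^(−0.0935·2/12) + 1.09·e^(−0.0935·4/12)
I = 1.0731 + 1.0566 = 2.1297
F = (S − I)·e^(rT) = (125.09 − 2.1297) · e^(0.0935·6/12)
= 122.9603 · e^0.046750 = 122.9603 × 1.047860 = ₹128.85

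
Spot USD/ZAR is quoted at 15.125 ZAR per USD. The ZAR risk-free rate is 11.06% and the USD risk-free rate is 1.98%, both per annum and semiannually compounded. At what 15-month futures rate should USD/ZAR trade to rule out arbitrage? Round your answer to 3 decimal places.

By covered interest parity, F = S · (1+r_ZAR/2)^(2T) / (1+r_USD/2)^(2T)
= 15.125 × 1.144036 / 1.024934 = 15.125 × 1.116205
F = 16.883 ZAR per USD

16.883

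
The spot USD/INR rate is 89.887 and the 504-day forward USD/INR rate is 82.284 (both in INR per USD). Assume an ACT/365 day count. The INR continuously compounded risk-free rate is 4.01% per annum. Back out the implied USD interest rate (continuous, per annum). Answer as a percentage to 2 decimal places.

F = S·e^((r_INR − r_USD)T) ⇒ r_USD = r_INR − ln(F/S)/T
ln(82.284/89.887) = -0.088377; /(504/365) = -0.064003
r_USD = 0.0401 + 0.064003 = 0.104103
r_USD = 10.41%

10.41%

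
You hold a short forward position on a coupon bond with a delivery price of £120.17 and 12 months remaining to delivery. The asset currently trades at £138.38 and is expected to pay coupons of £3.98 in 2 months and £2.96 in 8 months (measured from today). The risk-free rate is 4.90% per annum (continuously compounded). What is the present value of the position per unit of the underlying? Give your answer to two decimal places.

PV(remaining coupons) I = 3.98·e^(−0.0490·2/12) + 2.96·e^(−0.0490·8/12) = 6.8125
Current forward F = (S − I)·e^(rT) = (138.38 − 6.8125)·e^(0.0490·12/12) = 131.5675 × 1.050220 = 138.1748
Value (long) = (F − K)·e^(−rT) = (138.1748 − 120.17) × 0.952181 = 17.1438
Short position value = −(long value) = -£17.14

-£17.14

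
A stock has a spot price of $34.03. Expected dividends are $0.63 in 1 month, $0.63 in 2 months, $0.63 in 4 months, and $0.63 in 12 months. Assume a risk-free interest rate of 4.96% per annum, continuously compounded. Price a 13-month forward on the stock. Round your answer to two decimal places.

PV(dividends) I = 0.63·e^(−0.0496·1/12) + 0.63·e^(−0.0496·2/12) + 0.63·e^(−0.0496·4/12) + 0.63·e^(−0.0496·12/12)
I = 0.6274 + 0.6248 + 0.6197 + 0.5995 = 2.4714
F = (S − I)·e^(rT) = (34.03 − 2.4714) · e^(0.0496·13/12)
= 31.5586 · e^0.053733 = 31.5586 × 1.055203 = $33.30

$33.30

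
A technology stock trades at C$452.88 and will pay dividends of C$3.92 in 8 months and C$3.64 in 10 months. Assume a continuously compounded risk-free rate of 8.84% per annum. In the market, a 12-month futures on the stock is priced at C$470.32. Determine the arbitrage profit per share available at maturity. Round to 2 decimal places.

C$16.69 per share

PV(dividends) I = 3.92·e^(−0.0884·8/12) + 3.64·e^(−0.0884·10/12) = 7.0771
Fair futures F* = (S − I)·e^(rT) = (452.88 − 7.0771)·e^0.088400 = 445.8029 × 1.092425 = 487.0062
Market C$470.32 < fair 487.0062: forward underpriced → reverse cash-and-carry (short the stock, invest proceeds at r, pay the dividends, go long the forward).
Profit at T = |F_mkt − F*| = |470.32 − 487.0062| = C$16.69 per share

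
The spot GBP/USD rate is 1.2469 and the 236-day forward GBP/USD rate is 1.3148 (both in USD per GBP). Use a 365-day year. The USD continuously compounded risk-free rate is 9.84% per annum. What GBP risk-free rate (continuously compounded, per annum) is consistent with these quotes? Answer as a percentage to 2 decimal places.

F = S·e^((r_USD − r_GBP)T) ⇒ r_GBP = r_USD − ln(F/S)/T
ln(1.3148/1.2469) = 0.053024; /(236/365) = 0.082007
r_GBP = 0.0984 − 0.082007 = 0.016393
r_GBP = 1.64%

1.64%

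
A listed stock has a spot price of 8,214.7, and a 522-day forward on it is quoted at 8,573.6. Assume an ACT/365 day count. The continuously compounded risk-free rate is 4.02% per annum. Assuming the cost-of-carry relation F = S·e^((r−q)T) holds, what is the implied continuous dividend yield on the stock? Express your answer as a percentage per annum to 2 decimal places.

1.03%

From F = S·e^((r−q)T): (r − q) = ln(F/S)/T
ln(8573.6/8214.7) = ln(1.043690) = 0.042763
(r − q) = 0.042763 / (522/365) = 0.029901
q = r − ln(F/S)/T = 0.0402 − 0.029901 = 0.010299
q = 1.03%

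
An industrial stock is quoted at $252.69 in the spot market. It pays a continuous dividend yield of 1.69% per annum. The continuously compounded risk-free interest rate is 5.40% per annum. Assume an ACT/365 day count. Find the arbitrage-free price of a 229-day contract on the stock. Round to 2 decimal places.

F = S·e^((r − q)T) = 252.69 · e^((0.0540 − 0.0169) × 229/365)
= 252.69 · e^0.023276 = 252.69 × 1.023549
F = $258.64

$258.64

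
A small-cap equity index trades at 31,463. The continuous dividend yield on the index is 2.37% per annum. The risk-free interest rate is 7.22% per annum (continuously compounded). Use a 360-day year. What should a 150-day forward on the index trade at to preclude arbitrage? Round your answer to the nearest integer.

32,105

F = S·e^((r − q)T) = 31463 · e^((0.0722 − 0.0237) × 150/360)
= 31463 · e^0.020208 = 31463 × 1.020414
F = 32,105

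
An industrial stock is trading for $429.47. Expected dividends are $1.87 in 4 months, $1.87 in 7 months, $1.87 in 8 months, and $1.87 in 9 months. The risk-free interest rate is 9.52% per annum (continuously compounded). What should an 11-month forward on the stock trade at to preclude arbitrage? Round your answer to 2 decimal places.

PV(dividends) I = 1.87·e^(−0.0952·4/12) + 1.87·e^(−0.0952·7/12) + 1.87·e^(−0.0952·8/12) + 1.87·e^(−0.0952·9/12)
I = 1.8116 + 1.7690 + 1.7550 + 1.7411 = 7.0767
F = (S − I)·e^(rT) = (429.47 − 7.0767) · e^(0.0952·11/12)
= 422.3933 · e^0.087267 = 422.3933 × 1.091188 = $460.91

$460.91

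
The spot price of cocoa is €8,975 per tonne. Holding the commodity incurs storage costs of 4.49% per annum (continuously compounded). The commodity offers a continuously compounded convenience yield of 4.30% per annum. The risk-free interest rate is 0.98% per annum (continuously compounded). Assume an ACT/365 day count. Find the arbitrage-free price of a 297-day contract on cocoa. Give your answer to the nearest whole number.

Net carry = r + u − y = 0.0098 + 0.0449 − 0.0430 = 0.0117
F = S·e^((r+u−y)T) = 8975 · e^(0.0117 × 297/365) = 8975 · e^0.009520
= 8975 × 1.009565 = €9,061 per tonne

€9,061 per tonne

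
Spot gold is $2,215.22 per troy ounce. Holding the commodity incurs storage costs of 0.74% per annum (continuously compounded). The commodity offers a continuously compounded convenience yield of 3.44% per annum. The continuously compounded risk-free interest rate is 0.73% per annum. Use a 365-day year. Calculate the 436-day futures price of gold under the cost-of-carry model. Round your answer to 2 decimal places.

$2,163.70 per troy ounce

Net carry = r + u − y = 0.0073 + 0.0074 − 0.0344 = -0.0197
F = S·e^((r+u−y)T) = 2215.22 · e^(-0.0197 × 436/365) = 2215.22 · e^-0.02353205
= 2215.22 × 0.97674267 = $2,163.70 per troy ounce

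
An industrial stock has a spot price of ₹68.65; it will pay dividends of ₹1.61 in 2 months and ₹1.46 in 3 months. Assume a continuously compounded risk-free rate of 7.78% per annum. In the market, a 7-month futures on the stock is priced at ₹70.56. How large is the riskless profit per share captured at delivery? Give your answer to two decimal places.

₹1.88 per share

PV(dividends) I = 1.61·e^(−0.0778·2/12) + 1.46·e^(−0.0778·3/12) = 3.0211
Fair futures F* = (S − I)·e^(rT) = (68.65 − 3.0211)·e^0.045383 = 65.6289 × 1.046429 = 68.6760
Market ₹70.56 > fair 68.6760: forward overpriced → cash-and-carry (borrow at r, buy the stock and collect the dividends, short the forward).
Profit at T = |F_mkt − F*| = |70.56 − 68.6760| = ₹1.88 per share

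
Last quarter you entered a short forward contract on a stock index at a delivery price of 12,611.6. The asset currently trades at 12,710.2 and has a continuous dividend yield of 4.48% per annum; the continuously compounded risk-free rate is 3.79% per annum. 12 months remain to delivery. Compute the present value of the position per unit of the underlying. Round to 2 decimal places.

-10.78

Current fair forward for the remaining 12 months: F = S·e^((r − q)·T), (r − q) = 0.0379 − 0.0448 = -0.0069
F = 12710.2 · e^(-0.0069 × 12/12) = 12710.2 × 0.99312375 = 12622.8015
Value of long forward = (F − K)·e^(−rT) = (12622.8015 − 12611.6) · e^(−0.0379·12/12)
= 11.2015 × 0.96280922 = 10.78
Short position value = −(long value) = -10.78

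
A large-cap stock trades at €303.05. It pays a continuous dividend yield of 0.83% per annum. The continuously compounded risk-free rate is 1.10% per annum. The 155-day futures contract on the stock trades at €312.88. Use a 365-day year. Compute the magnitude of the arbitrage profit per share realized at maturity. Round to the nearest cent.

Fair futures: F* = S·e^(carry·T), with carry = (r − q) = 0.0110 − 0.0083 = 0.0027
F* = 303.05 · e^(0.0027 × 155/365) = 303.05 · e^0.001147 = 303.05 × 1.001148 = €303.3979
Market €312.88 > fair €303.3979: forward overpriced → cash-and-carry (buy spot, short the forward).
At maturity, profit = |F_mkt − F*| = |312.88 − 303.3979| = €9.48 per share

€9.48 per share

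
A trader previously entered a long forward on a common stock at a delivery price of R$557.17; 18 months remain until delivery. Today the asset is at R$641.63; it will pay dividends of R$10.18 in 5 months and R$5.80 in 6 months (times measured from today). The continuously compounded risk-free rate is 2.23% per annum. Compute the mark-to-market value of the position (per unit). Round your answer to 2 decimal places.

PV(remaining dividends) I = 10.18·e^(−0.0223·5/12) + 5.80·e^(−0.0223·6/12) = 15.8215
Current forward F = (S − I)·e^(rT) = (641.63 − 15.8215)·e^(0.0223·18/12) = 625.8085 × 1.034016 = 647.0960
Value (long) = (F − K)·e^(−rT) = (647.0960 − 557.17) × 0.967103 = 86.9677
Value = R$86.97

R$86.97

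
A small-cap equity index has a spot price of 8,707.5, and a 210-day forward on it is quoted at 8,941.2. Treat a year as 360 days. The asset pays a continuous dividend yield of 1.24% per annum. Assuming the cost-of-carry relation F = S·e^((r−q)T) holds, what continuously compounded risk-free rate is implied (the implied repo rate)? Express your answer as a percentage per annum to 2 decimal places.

5.78%

From F = S·e^((r−q)T): (r − q) = ln(F/S)/T
ln(8941.2/8707.5) = ln(1.026839) = 0.026485
(r − q) = 0.026485 / (210/360) = 0.045403
r = ln(F/S)/T + q = 0.045403 + 0.0124 = 0.057803
r = 5.78%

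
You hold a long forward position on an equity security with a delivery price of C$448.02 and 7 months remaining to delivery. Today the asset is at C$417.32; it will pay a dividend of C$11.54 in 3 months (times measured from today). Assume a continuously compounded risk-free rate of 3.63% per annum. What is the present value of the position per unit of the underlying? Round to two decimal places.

PV(remaining dividends) I = 11.54·e^(−0.0363·3/12) = 11.4357
Current forward F = (S − I)·e^(rT) = (417.32 − 11.4357)·e^(0.0363·7/12) = 405.8843 × 1.021401 = 414.5706
Value (long) = (F − K)·e^(−rT) = (414.5706 − 448.02) × 0.979048 = -32.7486
Value = -C$32.75

-C$32.75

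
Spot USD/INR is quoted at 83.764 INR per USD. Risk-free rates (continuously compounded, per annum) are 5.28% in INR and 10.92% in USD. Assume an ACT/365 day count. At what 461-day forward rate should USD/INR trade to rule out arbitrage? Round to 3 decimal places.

78.005

F = S·e^((r_INR − r_USD)T) = 83.764 · e^((0.0528 − 0.1092) × 461/365)
= 83.764 · e^-0.071234 = 83.764 × 0.931244
F = 78.005 INR per USD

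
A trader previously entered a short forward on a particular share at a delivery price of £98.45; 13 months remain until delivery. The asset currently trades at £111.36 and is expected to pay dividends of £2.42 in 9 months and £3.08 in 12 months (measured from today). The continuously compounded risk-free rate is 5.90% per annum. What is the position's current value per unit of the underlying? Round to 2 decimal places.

-£13.79

PV(remaining dividends) I = 2.42·e^(−0.0590·9/12) + 3.08·e^(−0.0590·12/12) = 5.2188
Current forward F = (S − I)·e^(rT) = (111.36 − 5.2188)·e^(0.0590·13/12) = 106.1412 × 1.066004 = 113.1469
Value (long) = (F − K)·e^(−rT) = (113.1469 − 98.45) × 0.938083 = 13.7869
Short position value = −(long value) = -£13.79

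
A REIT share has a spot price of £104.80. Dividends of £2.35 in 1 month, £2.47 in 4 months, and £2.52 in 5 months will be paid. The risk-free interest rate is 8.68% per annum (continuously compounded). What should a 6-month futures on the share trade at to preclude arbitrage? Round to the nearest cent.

PV(dividends) I = 2.35·e^(−0.0868·1/12) + 2.47·e^(−0.0868·4/12) + 2.52·e^(−0.0868·5/12)
I = 2.3331 + 2.3996 + 2.4305 = 7.1632
F = (S − I)·e^(rT) = (104.80 − 7.1632) · e^(0.0868·6/12)
= 97.6368 · e^0.043400 = 97.6368 × 1.044356 = £101.97

£101.97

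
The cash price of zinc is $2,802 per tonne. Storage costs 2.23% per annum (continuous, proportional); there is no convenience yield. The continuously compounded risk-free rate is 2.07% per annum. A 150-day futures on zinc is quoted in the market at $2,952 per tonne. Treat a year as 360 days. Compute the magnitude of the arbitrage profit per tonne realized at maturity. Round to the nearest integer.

Fair futures: F* = S·e^(carry·T), with carry = (r + u) = 0.0207 + 0.0223 = 0.0430
F* = 2802 · e^(0.0430 × 150/360) = 2802 · e^0.017917 = 2802 × 1.018078 = $2852.6546
Market $2952 > fair $2852.6546: forward overpriced → cash-and-carry (buy spot, short the forward).
At maturity, profit = |F_mkt − F*| = |2952 − 2852.6546| = $99 per tonne

$99 per tonne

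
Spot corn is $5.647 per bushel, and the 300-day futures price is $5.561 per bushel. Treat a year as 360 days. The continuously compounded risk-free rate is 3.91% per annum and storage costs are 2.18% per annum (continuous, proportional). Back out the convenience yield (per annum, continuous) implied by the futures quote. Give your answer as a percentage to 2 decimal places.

7.93%

F = S·e^((r+u−y)T) ⇒ (r+u−y) = ln(F/S)/T
ln(5.561/5.647) = -0.015346; /T ⇒ -0.018415
y = r + u − ln(F/S)/T = 0.0391 + 0.0218 + 0.018415 = 0.079315
y = 7.93%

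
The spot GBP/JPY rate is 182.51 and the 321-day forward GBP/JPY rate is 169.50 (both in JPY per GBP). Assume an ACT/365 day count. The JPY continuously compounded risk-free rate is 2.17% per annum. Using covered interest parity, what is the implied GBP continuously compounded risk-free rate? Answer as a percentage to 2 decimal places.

10.58%

F = S·e^((r_JPY − r_GBP)T) ⇒ r_GBP = r_JPY − ln(F/S)/T
ln(169.50/182.51) = -0.073952; /(321/365) = -0.084089
r_GBP = 0.0217 + 0.084089 = 0.105789
r_GBP = 10.58%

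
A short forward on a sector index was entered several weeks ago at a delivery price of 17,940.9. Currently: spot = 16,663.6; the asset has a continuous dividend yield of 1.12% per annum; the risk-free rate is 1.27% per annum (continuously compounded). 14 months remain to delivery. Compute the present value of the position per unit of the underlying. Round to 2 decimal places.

Current fair forward for the remaining 14 months: F = S·e^((r − q)·T), (r − q) = 0.0127 − 0.0112 = 0.0015
F = 16663.6 · e^(0.0015 × 14/12) = 16663.6 × 1.00175153 = 16692.7868
Value of long forward = (F − K)·e^(−rT) = (16692.7868 − 17940.9) · e^(−0.0127·14/12)
= -1248.1132 × 0.98529256 = -1229.76
Short position value = −(long value) = 1229.76

1229.76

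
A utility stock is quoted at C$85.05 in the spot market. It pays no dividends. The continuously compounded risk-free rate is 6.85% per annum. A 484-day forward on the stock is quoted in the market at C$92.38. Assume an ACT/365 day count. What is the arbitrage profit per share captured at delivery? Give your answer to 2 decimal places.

Fair forward: F* = S·e^(carry·T), with carry = r = 0.0685
F* = 85.05 · e^(0.0685 × 484/365) = 85.05 · e^0.090833 = 85.05 × 1.095086 = C$93.1371
Market C$92.38 < fair C$93.1371: forward underpriced → reverse cash-and-carry (short spot, go long the forward).
At maturity, profit = |F_mkt − F*| = |92.38 − 93.1371| = C$0.76 per share

C$0.76 per share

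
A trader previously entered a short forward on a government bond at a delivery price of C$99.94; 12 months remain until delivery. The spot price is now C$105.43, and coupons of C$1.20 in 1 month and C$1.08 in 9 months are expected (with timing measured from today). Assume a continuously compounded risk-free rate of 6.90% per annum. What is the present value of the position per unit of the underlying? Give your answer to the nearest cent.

-C$9.93

PV(remaining coupons) I = 1.20·e^(−0.0690·1/12) + 1.08·e^(−0.0690·9/12) = 2.2187
Current forward F = (S − I)·e^(rT) = (105.43 − 2.2187)·e^(0.0690·12/12) = 103.2113 × 1.071436 = 110.5843
Value (long) = (F − K)·e^(−rT) = (110.5843 − 99.94) × 0.933327 = 9.9346
Short position value = −(long value) = -C$9.93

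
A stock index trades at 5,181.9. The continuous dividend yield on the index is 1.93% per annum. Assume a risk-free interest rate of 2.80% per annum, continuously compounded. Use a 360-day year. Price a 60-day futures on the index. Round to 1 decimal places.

F = S·e^((r − q)T) = 5181.9 · e^((0.0280 − 0.0193) × 60/360)
= 5181.9 · e^0.001450 = 5181.9 × 1.001451
F = 5,189.4

5,189.4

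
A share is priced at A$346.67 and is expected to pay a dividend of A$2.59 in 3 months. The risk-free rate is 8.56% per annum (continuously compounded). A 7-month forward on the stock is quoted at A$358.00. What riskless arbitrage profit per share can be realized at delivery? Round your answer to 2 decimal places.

PV(dividends) I = 2.59·e^(−0.0856·3/12) = 2.5352
Fair forward F* = (S − I)·e^(rT) = (346.67 − 2.5352)·e^0.049933 = 344.1348 × 1.051201 = 361.7548
Market A$358.00 < fair 361.7548: forward underpriced → reverse cash-and-carry (short the stock, invest proceeds at r, pay the dividends, go long the forward).
Profit at T = |F_mkt − F*| = |358.00 − 361.7548| = A$3.75 per share

A$3.75 per share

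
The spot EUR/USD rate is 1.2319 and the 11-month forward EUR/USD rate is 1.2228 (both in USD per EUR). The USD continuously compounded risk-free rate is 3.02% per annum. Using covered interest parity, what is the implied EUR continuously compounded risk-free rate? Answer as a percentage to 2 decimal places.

F = S·e^((r_USD − r_EUR)T) ⇒ r_EUR = r_USD − ln(F/S)/T
ln(1.2228/1.2319) = -0.007414; /(11/12) = -0.008088
r_EUR = 0.0302 + 0.008088 = 0.038288
r_EUR = 3.83%

3.83%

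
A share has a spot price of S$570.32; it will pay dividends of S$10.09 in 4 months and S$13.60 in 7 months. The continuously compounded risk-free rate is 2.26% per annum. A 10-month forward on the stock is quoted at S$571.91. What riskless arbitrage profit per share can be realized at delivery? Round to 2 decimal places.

PV(dividends) I = 10.09·e^(−0.0226·4/12) + 13.60·e^(−0.0226·7/12) = 23.4362
Fair forward F* = (S − I)·e^(rT) = (570.32 − 23.4362)·e^0.018833 = 546.8838 × 1.019011 = 557.2806
Market S$571.91 > fair 557.2806: forward overpriced → cash-and-carry (borrow at r, buy the stock and collect the dividends, short the forward).
Profit at T = |F_mkt − F*| = |571.91 − 557.2806| = S$14.63 per share

S$14.63 per share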